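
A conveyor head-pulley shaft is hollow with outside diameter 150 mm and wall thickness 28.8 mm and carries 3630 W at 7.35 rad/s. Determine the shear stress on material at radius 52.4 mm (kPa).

ω = 7.35 rad/s, so T = P/ω = 3630 / 7.350 = 493.9 N·m.
J = π(d_o⁴ − d_i⁴)/32 = π(0.150⁴ − 0.0924⁴)/32 = 4.254×10^-5 m⁴.
Shear stress varies linearly with radius: τ = T·r/J = 493.9 × 0.0524 / 4.254×10^-5 = 6.083×10^5 Pa.

608 kPa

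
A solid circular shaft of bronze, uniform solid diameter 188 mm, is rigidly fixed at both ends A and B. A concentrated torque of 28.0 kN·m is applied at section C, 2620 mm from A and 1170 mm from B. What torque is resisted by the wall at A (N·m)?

8640 N·m

With uniform GJ and both ends fixed, compatibility θ_AC = θ_CB gives T_A·a = T_B·b, together with T_A + T_B = T₀.
T_A = T₀·b/(a+b) = 28000·1170/3790 = 8644 N·m; T_B = 19360 N·m.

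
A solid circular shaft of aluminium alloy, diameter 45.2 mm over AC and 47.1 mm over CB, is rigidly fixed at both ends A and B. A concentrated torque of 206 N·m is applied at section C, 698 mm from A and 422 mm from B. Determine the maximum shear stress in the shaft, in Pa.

Compatibility: T_A·a/J_AC = T_B·b/J_CB with T_A + T_B = T₀.
J_AC = 4.10×10^-7 m⁴, J_CB = 4.83×10^-7 m⁴, so T_A = T₀·(J_AC/a)/((J_AC/a)+(J_CB/b)) = 69.83 N·m, T_B = 136.2 N·m.
τ in each portion: τ_AC = 3.85×10^6 Pa, τ_CB = 6.64×10^6 Pa; maximum is in CB.
τ_max = T_CB·r/J = 136.2·0.0236/4.83×10^-7 = 6.637×10^6 Pa.

6.64e6 Pa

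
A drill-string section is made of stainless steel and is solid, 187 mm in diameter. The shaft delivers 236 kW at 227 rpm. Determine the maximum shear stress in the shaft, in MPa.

ω = 2π·227/60 = 23.77 rad/s, so T = P/ω = 236×10³ / 23.77 = 9928 N·m.
J = πd⁴/32 = π(0.187)⁴/32 = 1.201×10^-4 m⁴.
τ_max = T·r/J = 9928 × 0.0935 / 1.201×10^-4 = 7.732×10^6 Pa.

7.73 MPa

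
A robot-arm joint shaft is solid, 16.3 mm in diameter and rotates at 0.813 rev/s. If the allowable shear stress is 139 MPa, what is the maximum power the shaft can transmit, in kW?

J = πd⁴/32 = π(0.0163)⁴/32 = 6.930×10^-9 m⁴.
T_max = τ_allow·J/r = 1.39×10^8 × 6.930×10^-9 / 0.00815 = 118.2 N·m.
ω = 2π·0.813 = 5.108 rad/s, so P_max = T_max·ω = 603.8 W.

0.604 kW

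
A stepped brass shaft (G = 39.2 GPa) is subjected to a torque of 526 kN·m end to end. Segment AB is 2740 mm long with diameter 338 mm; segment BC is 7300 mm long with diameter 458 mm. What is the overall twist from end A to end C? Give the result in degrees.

2.94°

J_AB = π(0.338)⁴/32 = 1.28×10^-3 m⁴; J_BC = π(0.458)⁴/32 = 4.32×10^-3 m⁴.
θ = (T/G)·Σ L_i/J_i = (526000/39.2×10⁹)·(2.74/1.28×10^-3 + 7.30/4.32×10^-3) = 0.05137 rad.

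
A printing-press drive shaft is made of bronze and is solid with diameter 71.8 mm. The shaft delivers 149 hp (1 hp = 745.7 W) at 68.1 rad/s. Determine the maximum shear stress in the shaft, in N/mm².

ω = 68.1 rad/s, so T = P/ω = 149×745.7 / 68.10 = 1632 N·m.
J = πd⁴/32 = π(0.0718)⁴/32 = 2.609×10^-6 m⁴.
τ_max = T·r/J = 1632 × 0.0359 / 2.609×10^-6 = 2.245×10^7 Pa.

22.4 N/mm²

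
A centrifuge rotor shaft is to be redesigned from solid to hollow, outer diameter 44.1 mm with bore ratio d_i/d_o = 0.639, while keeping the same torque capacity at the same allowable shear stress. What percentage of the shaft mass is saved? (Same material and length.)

Equal τ_max and T ⇒ the solid shaft needs d_s³ = d_o³(1−k⁴), so d_s = 44.1·(1−0.639⁴)^(1/3) = 41.50 mm.
Area ratio A_h/A_s = d_o²(1−k²)/d_s² = (1−k²)/(1−k⁴)^(2/3) = 0.6682.
Mass saving = 1 − 0.6682 = 33.2 %.

33.2 %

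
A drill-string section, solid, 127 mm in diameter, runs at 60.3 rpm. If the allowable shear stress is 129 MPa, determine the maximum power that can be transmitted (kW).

328 kW

J = πd⁴/32 = π(0.127)⁴/32 = 2.554×10^-5 m⁴.
T_max = τ_allow·J/r = 1.29×10^8 × 2.554×10^-5 / 0.0635 = 51880 N·m.
ω = 2π·60.3/60 = 6.315 rad/s, so P_max = T_max·ω = 3.276×10^5 W.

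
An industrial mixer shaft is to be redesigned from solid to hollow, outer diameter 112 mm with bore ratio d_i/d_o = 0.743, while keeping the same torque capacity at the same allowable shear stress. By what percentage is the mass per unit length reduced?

42.9 %

Equal τ_max and T ⇒ the solid shaft needs d_s³ = d_o³(1−k⁴), so d_s = 112·(1−0.743⁴)^(1/3) = 99.22 mm.
Area ratio A_h/A_s = d_o²(1−k²)/d_s² = (1−k²)/(1−k⁴)^(2/3) = 0.5708.
Mass saving = 1 − 0.5708 = 42.9 %.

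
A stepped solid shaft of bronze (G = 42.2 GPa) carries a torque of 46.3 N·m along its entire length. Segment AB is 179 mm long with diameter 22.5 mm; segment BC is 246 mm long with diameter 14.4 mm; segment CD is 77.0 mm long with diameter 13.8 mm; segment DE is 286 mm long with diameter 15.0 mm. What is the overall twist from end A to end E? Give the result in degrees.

9.09°

J_AB = π(0.0225)⁴/32 = 2.52×10^-8 m⁴; J_BC = π(0.0144)⁴/32 = 4.22×10^-9 m⁴; J_CD = π(0.0138)⁴/32 = 3.56×10^-9 m⁴; J_DE = π(0.0150)⁴/32 = 4.97×10^-9 m⁴.
θ = (T/G)·Σ L_i/J_i = (46.30/42.2×10⁹)·(0.179/2.52×10^-8 + 0.246/4.22×10^-9 + 0.0770/3.56×10^-9 + 0.286/4.97×10^-9) = 0.1586 rad.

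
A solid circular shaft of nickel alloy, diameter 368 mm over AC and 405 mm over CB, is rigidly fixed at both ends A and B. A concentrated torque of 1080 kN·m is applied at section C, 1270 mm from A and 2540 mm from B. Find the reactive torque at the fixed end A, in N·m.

623000 N·m

Compatibility: T_A·a/J_AC = T_B·b/J_CB with T_A + T_B = T₀.
J_AC = 1.80×10^-3 m⁴, J_CB = 2.64×10^-3 m⁴, so T_A = T₀·(J_AC/a)/((J_AC/a)+(J_CB/b)) = 623000 N·m, T_B = 457000 N·m.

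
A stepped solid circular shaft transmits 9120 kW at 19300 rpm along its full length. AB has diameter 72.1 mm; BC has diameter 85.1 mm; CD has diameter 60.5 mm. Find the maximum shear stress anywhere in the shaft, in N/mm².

ω = 2π·19300/60 = 2021 rad/s, so T = P/ω = 9120×10³ / 2021 = 4512 N·m.
Under the same torque, τ_max = 16T/(πd³) is largest where d is smallest — segment CD (d = 60.5 mm).
τ_max = 16·4512/(π·(0.0605)³) = 1.038×10^8 Pa.

104 N/mm²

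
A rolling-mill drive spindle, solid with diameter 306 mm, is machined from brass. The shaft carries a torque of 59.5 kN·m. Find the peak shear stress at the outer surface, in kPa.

J = πd⁴/32 = π(0.306)⁴/32 = 8.608×10^-4 m⁴.
τ_max = T·r/J = 59500 × 0.153 / 8.608×10^-4 = 1.058×10^7 Pa.

10600 kPa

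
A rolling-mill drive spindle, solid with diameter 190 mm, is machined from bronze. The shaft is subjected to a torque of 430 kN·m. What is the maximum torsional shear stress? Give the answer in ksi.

J = πd⁴/32 = π(0.190)⁴/32 = 1.279×10^-4 m⁴.
τ_max = T·r/J = 430000 × 0.0950 / 1.279×10^-4 = 3.193×10^8 Pa.

46.3 ksi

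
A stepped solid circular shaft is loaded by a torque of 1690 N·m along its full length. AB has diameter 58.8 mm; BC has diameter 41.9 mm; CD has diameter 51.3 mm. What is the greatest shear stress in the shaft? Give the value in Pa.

1.17e8 Pa

Under the same torque, τ_max = 16T/(πd³) is largest where d is smallest — segment BC (d = 41.9 mm).
τ_max = 16·1690/(π·(0.0419)³) = 1.170×10^8 Pa.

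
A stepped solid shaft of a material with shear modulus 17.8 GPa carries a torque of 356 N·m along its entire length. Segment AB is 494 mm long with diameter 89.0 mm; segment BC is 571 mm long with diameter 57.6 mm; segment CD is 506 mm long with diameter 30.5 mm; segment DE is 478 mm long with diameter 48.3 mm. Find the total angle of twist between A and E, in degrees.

J_AB = π(0.0890)⁴/32 = 6.16×10^-6 m⁴; J_BC = π(0.0576)⁴/32 = 1.08×10^-6 m⁴; J_CD = π(0.0305)⁴/32 = 8.50×10^-8 m⁴; J_DE = π(0.0483)⁴/32 = 5.34×10^-7 m⁴.
θ = (T/G)·Σ L_i/J_i = (356.0/17.8×10⁹)·(0.494/6.16×10^-6 + 0.571/1.08×10^-6 + 0.506/8.50×10^-8 + 0.478/5.34×10^-7) = 0.1492 rad.

8.55°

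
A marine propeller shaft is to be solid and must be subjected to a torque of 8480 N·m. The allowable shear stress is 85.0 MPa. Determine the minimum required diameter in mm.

For a solid shaft τ_max = 16T/(πd³), so d = (16T/(π τ_allow))^(1/3) = (16·8480/(π·8.50×10^7))^(1/3) = 0.07980 m.

79.8 mm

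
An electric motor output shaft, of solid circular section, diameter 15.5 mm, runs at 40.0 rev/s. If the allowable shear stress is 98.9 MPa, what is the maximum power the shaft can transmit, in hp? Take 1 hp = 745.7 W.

24.4 hp

J = πd⁴/32 = π(0.0155)⁴/32 = 5.667×10^-9 m⁴.
T_max = τ_allow·J/r = 9.89×10^7 × 5.667×10^-9 / 0.00775 = 72.31 N·m.
ω = 2π·40.0 = 251.3 rad/s, so P_max = T_max·ω = 1.817×10^4 W.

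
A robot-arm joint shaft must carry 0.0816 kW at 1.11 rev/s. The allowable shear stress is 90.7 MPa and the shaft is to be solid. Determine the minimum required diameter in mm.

8.69 mm

ω = 2π·1.11 = 6.974 rad/s, so T = P/ω = 0.0816×10³ / 6.974 = 11.70 N·m.
For a solid shaft τ_max = 16T/(πd³), so d = (16T/(π τ_allow))^(1/3) = (16·11.70/(π·9.07×10^7))^(1/3) = 0.008693 m.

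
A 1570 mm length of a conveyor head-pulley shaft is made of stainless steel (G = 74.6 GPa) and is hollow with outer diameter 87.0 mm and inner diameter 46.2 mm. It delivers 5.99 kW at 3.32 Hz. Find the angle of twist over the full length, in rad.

0.00117 rad

ω = 2π·3.32 = 20.86 rad/s, so T = P/ω = 5.99×10³ / 20.86 = 287.2 N·m.
J = π(d_o⁴ − d_i⁴)/32 = π(0.0870⁴ − 0.0462⁴)/32 = 5.177×10^-6 m⁴.
θ = T·L/(G·J) = 287.2 × 1.57 / (74.6×10⁹ × 5.177×10^-6) = 1.167×10^-3 rad.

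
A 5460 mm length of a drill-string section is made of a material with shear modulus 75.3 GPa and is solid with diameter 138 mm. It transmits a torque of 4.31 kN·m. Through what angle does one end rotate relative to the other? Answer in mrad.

8.78 mrad

J = πd⁴/32 = π(0.138)⁴/32 = 3.561×10^-5 m⁴.
θ = T·L/(G·J) = 4310 × 5.46 / (75.3×10⁹ × 3.561×10^-5) = 8.777×10^-3 rad.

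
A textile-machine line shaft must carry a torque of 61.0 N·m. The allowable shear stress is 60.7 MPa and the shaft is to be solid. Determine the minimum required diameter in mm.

For a solid shaft τ_max = 16T/(πd³), so d = (16T/(π τ_allow))^(1/3) = (16·61.00/(π·6.07×10^7))^(1/3) = 0.01723 m.

17.2 mm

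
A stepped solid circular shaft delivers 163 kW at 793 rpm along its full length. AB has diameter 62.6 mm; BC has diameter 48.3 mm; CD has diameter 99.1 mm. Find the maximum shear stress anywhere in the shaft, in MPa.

88.7 MPa

ω = 2π·793/60 = 83.04 rad/s, so T = P/ω = 163×10³ / 83.04 = 1963 N·m.
Under the same torque, τ_max = 16T/(πd³) is largest where d is smallest — segment BC (d = 48.3 mm).
τ_max = 16·1963/(π·(0.0483)³) = 8.872×10^7 Pa.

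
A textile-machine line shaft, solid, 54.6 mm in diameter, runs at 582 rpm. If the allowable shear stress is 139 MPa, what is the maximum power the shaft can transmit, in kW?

271 kW

J = πd⁴/32 = π(0.0546)⁴/32 = 8.725×10^-7 m⁴.
T_max = τ_allow·J/r = 1.39×10^8 × 8.725×10^-7 / 0.0273 = 4442 N·m.
ω = 2π·582/60 = 60.95 rad/s, so P_max = T_max·ω = 2.708×10^5 W.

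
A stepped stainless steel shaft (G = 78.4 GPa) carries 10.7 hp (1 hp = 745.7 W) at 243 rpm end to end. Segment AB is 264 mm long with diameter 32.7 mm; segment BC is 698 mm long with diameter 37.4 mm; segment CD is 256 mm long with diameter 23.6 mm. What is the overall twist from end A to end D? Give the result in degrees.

3.30°

ω = 2π·243/60 = 25.45 rad/s, so T = P/ω = 10.7×745.7 / 25.45 = 313.6 N·m.
J_AB = π(0.0327)⁴/32 = 1.12×10^-7 m⁴; J_BC = π(0.0374)⁴/32 = 1.92×10^-7 m⁴; J_CD = π(0.0236)⁴/32 = 3.05×10^-8 m⁴.
θ = (T/G)·Σ L_i/J_i = (313.6/78.4×10⁹)·(0.264/1.12×10^-7 + 0.698/1.92×10^-7 + 0.256/3.05×10^-8) = 0.05756 rad.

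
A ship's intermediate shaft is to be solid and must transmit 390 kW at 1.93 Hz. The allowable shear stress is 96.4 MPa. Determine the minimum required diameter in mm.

119 mm

ω = 2π·1.93 = 12.13 rad/s, so T = P/ω = 390×10³ / 12.13 = 32160 N·m.
For a solid shaft τ_max = 16T/(πd³), so d = (16T/(π τ_allow))^(1/3) = (16·32160/(π·9.64×10^7))^(1/3) = 0.1193 m.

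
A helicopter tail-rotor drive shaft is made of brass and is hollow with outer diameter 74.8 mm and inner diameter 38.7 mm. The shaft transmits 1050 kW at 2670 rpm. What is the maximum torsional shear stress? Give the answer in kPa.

49200 kPa

ω = 2π·2670/60 = 279.6 rad/s, so T = P/ω = 1050×10³ / 279.6 = 3755 N·m.
J = π(d_o⁴ − d_i⁴)/32 = π(0.0748⁴ − 0.0387⁴)/32 = 2.853×10^-6 m⁴.
τ_max = T·r/J = 3755 × 0.0374 / 2.853×10^-6 = 4.923×10^7 Pa.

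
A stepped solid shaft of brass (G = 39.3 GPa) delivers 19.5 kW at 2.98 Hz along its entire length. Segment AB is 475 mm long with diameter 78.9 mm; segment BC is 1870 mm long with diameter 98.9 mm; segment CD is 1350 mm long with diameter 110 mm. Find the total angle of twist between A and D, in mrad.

11.1 mrad

ω = 2π·2.98 = 18.72 rad/s, so T = P/ω = 19.5×10³ / 18.72 = 1041 N·m.
J_AB = π(0.0789)⁴/32 = 3.80×10^-6 m⁴; J_BC = π(0.0989)⁴/32 = 9.39×10^-6 m⁴; J_CD = π(0.110)⁴/32 = 1.44×10^-5 m⁴.
θ = (T/G)·Σ L_i/J_i = (1041/39.3×10⁹)·(0.475/3.80×10^-6 + 1.87/9.39×10^-6 + 1.35/1.44×10^-5) = 0.01107 rad.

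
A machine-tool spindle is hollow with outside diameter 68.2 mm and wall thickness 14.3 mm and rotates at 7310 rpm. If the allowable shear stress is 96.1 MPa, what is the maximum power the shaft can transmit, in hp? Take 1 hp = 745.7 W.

J = π(d_o⁴ − d_i⁴)/32 = π(0.0682⁴ − 0.0396⁴)/32 = 1.882×10^-6 m⁴.
T_max = τ_allow·J/r = 9.61×10^7 × 1.882×10^-6 / 0.0341 = 5305 N·m.
ω = 2π·7310/60 = 765.5 rad/s, so P_max = T_max·ω = 4.061×10^6 W.

5450 hp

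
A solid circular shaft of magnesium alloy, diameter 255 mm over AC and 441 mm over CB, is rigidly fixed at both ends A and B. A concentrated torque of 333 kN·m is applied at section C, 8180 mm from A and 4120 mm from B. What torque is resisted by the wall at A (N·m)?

17800 N·m

Compatibility: T_A·a/J_AC = T_B·b/J_CB with T_A + T_B = T₀.
J_AC = 4.15×10^-4 m⁴, J_CB = 3.71×10^-3 m⁴, so T_A = T₀·(J_AC/a)/((J_AC/a)+(J_CB/b)) = 17750 N·m, T_B = 315200 N·m.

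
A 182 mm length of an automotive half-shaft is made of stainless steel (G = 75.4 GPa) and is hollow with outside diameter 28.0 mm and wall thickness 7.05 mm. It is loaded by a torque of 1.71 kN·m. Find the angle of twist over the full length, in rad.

J = π(d_o⁴ − d_i⁴)/32 = π(0.0280⁴ − 0.0139⁴)/32 = 5.668×10^-8 m⁴.
θ = T·L/(G·J) = 1710 × 0.182 / (75.4×10⁹ × 5.668×10^-8) = 0.07282 rad.

0.0728 rad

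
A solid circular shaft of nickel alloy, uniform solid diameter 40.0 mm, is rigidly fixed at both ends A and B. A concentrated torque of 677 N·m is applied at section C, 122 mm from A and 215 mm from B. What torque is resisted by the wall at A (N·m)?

With uniform GJ and both ends fixed, compatibility θ_AC = θ_CB gives T_A·a = T_B·b, together with T_A + T_B = T₀.
T_A = T₀·b/(a+b) = 677.0·215/337.0 = 431.9 N·m; T_B = 245.1 N·m.

432 N·m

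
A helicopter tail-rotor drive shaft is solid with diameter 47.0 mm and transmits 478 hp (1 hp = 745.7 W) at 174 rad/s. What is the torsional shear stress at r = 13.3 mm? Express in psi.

8250 psi

ω = 174 rad/s, so T = P/ω = 478×745.7 / 174.0 = 2049 N·m.
J = πd⁴/32 = π(0.0470)⁴/32 = 4.791×10^-7 m⁴.
Shear stress varies linearly with radius: τ = T·r/J = 2049 × 0.0133 / 4.791×10^-7 = 5.687×10^7 Pa.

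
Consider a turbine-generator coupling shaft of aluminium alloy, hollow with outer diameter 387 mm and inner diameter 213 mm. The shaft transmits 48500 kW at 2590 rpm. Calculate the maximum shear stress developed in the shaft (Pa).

1.73e7 Pa

ω = 2π·2590/60 = 271.2 rad/s, so T = P/ω = 48500×10³ / 271.2 = 178800 N·m.
J = π(d_o⁴ − d_i⁴)/32 = π(0.387⁴ − 0.213⁴)/32 = 2.000×10^-3 m⁴.
τ_max = T·r/J = 178800 × 0.194 / 2.000×10^-3 = 1.730×10^7 Pa.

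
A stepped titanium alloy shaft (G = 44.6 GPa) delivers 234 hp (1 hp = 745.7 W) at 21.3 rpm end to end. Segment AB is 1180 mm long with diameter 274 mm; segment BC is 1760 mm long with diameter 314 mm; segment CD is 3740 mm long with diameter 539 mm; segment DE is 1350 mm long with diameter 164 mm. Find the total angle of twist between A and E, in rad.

ω = 2π·21.3/60 = 2.231 rad/s, so T = P/ω = 234×745.7 / 2.231 = 78230 N·m.
J_AB = π(0.274)⁴/32 = 5.53×10^-4 m⁴; J_BC = π(0.314)⁴/32 = 9.54×10^-4 m⁴; J_CD = π(0.539)⁴/32 = 8.29×10^-3 m⁴; J_DE = π(0.164)⁴/32 = 7.10×10^-5 m⁴.
θ = (T/G)·Σ L_i/J_i = (78230/44.6×10⁹)·(1.18/5.53×10^-4 + 1.76/9.54×10^-4 + 3.74/8.29×10^-3 + 1.35/7.10×10^-5) = 0.04111 rad.

0.0411 rad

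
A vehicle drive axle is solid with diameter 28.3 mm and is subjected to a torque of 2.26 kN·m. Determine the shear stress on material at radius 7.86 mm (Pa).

J = πd⁴/32 = π(0.0283)⁴/32 = 6.297×10^-8 m⁴.
Shear stress varies linearly with radius: τ = T·r/J = 2260 × 0.00786 / 6.297×10^-8 = 2.821×10^8 Pa.

2.82e8 Pa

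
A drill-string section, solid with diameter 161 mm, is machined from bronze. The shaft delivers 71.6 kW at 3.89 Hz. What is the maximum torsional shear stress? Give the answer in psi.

ω = 2π·3.89 = 24.44 rad/s, so T = P/ω = 71.6×10³ / 24.44 = 2929 N·m.
J = πd⁴/32 = π(0.161)⁴/32 = 6.596×10^-5 m⁴.
τ_max = T·r/J = 2929 × 0.0805 / 6.596×10^-5 = 3.575×10^6 Pa.

519 psi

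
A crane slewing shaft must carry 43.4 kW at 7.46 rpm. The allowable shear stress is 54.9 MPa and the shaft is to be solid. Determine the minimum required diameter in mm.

ω = 2π·7.46/60 = 0.7812 rad/s, so T = P/ω = 43.4×10³ / 0.7812 = 55550 N·m.
For a solid shaft τ_max = 16T/(πd³), so d = (16T/(π τ_allow))^(1/3) = (16·55550/(π·5.49×10^7))^(1/3) = 0.1727 m.

173 mm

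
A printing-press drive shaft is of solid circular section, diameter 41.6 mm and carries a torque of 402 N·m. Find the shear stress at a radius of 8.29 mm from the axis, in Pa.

J = πd⁴/32 = π(0.0416)⁴/32 = 2.940×10^-7 m⁴.
Shear stress varies linearly with radius: τ = T·r/J = 402.0 × 0.00829 / 2.940×10^-7 = 1.133×10^7 Pa.

1.13e7 Pa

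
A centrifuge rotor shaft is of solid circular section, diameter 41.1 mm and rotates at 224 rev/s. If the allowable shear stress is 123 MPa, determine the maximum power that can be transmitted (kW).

J = πd⁴/32 = π(0.0411)⁴/32 = 2.801×10^-7 m⁴.
T_max = τ_allow·J/r = 1.23×10^8 × 2.801×10^-7 / 0.0206 = 1677 N·m.
ω = 2π·224 = 1407 rad/s, so P_max = T_max·ω = 2.360×10^6 W.

2360 kW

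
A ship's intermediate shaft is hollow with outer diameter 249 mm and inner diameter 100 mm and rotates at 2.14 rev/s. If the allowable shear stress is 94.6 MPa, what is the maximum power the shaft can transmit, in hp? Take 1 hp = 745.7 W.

J = π(d_o⁴ − d_i⁴)/32 = π(0.249⁴ − 0.100⁴)/32 = 3.676×10^-4 m⁴.
T_max = τ_allow·J/r = 9.46×10^7 × 3.676×10^-4 / 0.124 = 279300 N·m.
ω = 2π·2.14 = 13.45 rad/s, so P_max = T_max·ω = 3.755×10^6 W.

5040 hp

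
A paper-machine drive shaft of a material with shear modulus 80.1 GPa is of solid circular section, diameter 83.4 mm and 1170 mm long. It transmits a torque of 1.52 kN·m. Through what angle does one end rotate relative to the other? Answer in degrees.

J = πd⁴/32 = π(0.0834)⁴/32 = 4.750×10^-6 m⁴.
θ = T·L/(G·J) = 1520 × 1.17 / (80.1×10⁹ × 4.750×10^-6) = 4.674×10^-3 rad.

0.268°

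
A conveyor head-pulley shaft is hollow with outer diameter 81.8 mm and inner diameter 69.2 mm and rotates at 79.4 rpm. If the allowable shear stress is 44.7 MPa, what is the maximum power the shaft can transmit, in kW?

J = π(d_o⁴ − d_i⁴)/32 = π(0.0818⁴ − 0.0692⁴)/32 = 2.144×10^-6 m⁴.
T_max = τ_allow·J/r = 4.47×10^7 × 2.144×10^-6 / 0.0409 = 2344 N·m.
ω = 2π·79.4/60 = 8.315 rad/s, so P_max = T_max·ω = 1.949×10^4 W.

19.5 kW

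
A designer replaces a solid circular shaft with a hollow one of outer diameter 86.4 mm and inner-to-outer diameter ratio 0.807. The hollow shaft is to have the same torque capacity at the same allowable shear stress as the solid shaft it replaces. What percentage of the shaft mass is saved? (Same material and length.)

49.6 %

Equal τ_max and T ⇒ the solid shaft needs d_s³ = d_o³(1−k⁴), so d_s = 86.4·(1−0.807⁴)^(1/3) = 71.88 mm.
Area ratio A_h/A_s = d_o²(1−k²)/d_s² = (1−k²)/(1−k⁴)^(2/3) = 0.5038.
Mass saving = 1 − 0.5038 = 49.6 %.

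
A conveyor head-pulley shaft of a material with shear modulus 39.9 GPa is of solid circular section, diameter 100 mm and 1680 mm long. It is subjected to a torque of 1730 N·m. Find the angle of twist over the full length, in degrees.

0.425°

J = πd⁴/32 = π(0.100)⁴/32 = 9.817×10^-6 m⁴.
θ = T·L/(G·J) = 1730 × 1.68 / (39.9×10⁹ × 9.817×10^-6) = 7.420×10^-3 rad.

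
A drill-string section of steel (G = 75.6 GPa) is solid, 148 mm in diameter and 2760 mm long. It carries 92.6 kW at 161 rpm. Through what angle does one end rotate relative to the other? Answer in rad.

0.00426 rad

ω = 2π·161/60 = 16.86 rad/s, so T = P/ω = 92.6×10³ / 16.86 = 5492 N·m.
J = πd⁴/32 = π(0.148)⁴/32 = 4.710×10^-5 m⁴.
θ = T·L/(G·J) = 5492 × 2.76 / (75.6×10⁹ × 4.710×10^-5) = 4.257×10^-3 rad.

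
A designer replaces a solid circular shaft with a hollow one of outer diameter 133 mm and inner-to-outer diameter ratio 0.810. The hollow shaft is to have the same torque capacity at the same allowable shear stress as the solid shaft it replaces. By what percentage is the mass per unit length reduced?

Equal τ_max and T ⇒ the solid shaft needs d_s³ = d_o³(1−k⁴), so d_s = 133·(1−0.810⁴)^(1/3) = 110.2 mm.
Area ratio A_h/A_s = d_o²(1−k²)/d_s² = (1−k²)/(1−k⁴)^(2/3) = 0.5005.
Mass saving = 1 − 0.5005 = 49.9 %.

49.9 %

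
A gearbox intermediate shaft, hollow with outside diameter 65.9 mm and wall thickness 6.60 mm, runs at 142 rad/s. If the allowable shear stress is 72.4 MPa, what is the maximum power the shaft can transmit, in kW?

J = π(d_o⁴ − d_i⁴)/32 = π(0.0659⁴ − 0.0527⁴)/32 = 1.094×10^-6 m⁴.
T_max = τ_allow·J/r = 7.24×10^7 × 1.094×10^-6 / 0.0330 = 2405 N·m.
ω = 142 rad/s, so P_max = T_max·ω = 3.414×10^5 W.

341 kW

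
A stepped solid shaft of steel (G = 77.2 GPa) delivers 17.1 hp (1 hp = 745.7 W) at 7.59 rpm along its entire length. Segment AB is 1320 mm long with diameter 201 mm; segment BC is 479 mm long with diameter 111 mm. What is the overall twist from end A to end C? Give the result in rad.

0.00839 rad

ω = 2π·7.59/60 = 0.7948 rad/s, so T = P/ω = 17.1×745.7 / 0.7948 = 16040 N·m.
J_AB = π(0.201)⁴/32 = 1.60×10^-4 m⁴; J_BC = π(0.111)⁴/32 = 1.49×10^-5 m⁴.
θ = (T/G)·Σ L_i/J_i = (16040/77.2×10⁹)·(1.32/1.60×10^-4 + 0.479/1.49×10^-5) = 8.391×10^-3 rad.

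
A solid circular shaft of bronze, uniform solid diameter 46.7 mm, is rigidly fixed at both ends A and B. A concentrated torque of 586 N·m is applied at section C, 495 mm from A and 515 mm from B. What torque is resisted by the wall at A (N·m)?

With uniform GJ and both ends fixed, compatibility θ_AC = θ_CB gives T_A·a = T_B·b, together with T_A + T_B = T₀.
T_A = T₀·b/(a+b) = 586.0·515/1010 = 298.8 N·m; T_B = 287.2 N·m.

299 N·m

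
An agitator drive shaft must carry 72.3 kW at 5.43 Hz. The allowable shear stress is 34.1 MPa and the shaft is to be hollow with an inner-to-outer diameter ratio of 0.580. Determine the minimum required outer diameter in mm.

ω = 2π·5.43 = 34.12 rad/s, so T = P/ω = 72.3×10³ / 34.12 = 2119 N·m.
For a hollow shaft with d_i/d_o = 0.580: τ_max = 16T/(π d_o³ (1−k⁴)), so d_o = [16T/(π τ_allow (1−k⁴))]^(1/3) = [16·2119/(π·3.41×10^7·0.8868)]^(1/3) = 0.07093 m.

70.9 mm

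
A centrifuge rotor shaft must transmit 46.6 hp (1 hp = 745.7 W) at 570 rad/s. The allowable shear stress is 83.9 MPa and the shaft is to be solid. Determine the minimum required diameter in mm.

15.5 mm

ω = 570 rad/s, so T = P/ω = 46.6×745.7 / 570.0 = 60.96 N·m.
For a solid shaft τ_max = 16T/(πd³), so d = (16T/(π τ_allow))^(1/3) = (16·60.96/(π·8.39×10^7))^(1/3) = 0.01547 m.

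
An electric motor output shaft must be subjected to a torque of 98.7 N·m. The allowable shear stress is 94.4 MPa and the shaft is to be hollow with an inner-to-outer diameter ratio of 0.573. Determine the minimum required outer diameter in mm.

18.1 mm

For a hollow shaft with d_i/d_o = 0.573: τ_max = 16T/(π d_o³ (1−k⁴)), so d_o = [16T/(π τ_allow (1−k⁴))]^(1/3) = [16·98.70/(π·9.44×10^7·0.8922)]^(1/3) = 0.01814 m.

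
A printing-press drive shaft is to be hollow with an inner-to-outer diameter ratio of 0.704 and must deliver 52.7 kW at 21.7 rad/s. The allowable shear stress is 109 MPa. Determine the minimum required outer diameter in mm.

ω = 21.7 rad/s, so T = P/ω = 52.7×10³ / 21.70 = 2429 N·m.
For a hollow shaft with d_i/d_o = 0.704: τ_max = 16T/(π d_o³ (1−k⁴)), so d_o = [16T/(π τ_allow (1−k⁴))]^(1/3) = [16·2429/(π·1.09×10^8·0.7544)]^(1/3) = 0.05318 m.

53.2 mm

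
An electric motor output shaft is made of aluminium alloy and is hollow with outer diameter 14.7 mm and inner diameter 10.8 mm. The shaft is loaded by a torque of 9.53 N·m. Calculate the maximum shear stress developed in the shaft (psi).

3130 psi

J = π(d_o⁴ − d_i⁴)/32 = π(0.0147⁴ − 0.0108⁴)/32 = 3.249×10^-9 m⁴.
τ_max = T·r/J = 9.530 × 0.00735 / 3.249×10^-9 = 2.156×10^7 Pa.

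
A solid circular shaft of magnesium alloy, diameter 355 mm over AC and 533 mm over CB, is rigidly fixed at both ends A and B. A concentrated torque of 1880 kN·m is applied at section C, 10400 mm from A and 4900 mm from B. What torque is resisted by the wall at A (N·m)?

160000 N·m

Compatibility: T_A·a/J_AC = T_B·b/J_CB with T_A + T_B = T₀.
J_AC = 1.56×10^-3 m⁴, J_CB = 7.92×10^-3 m⁴, so T_A = T₀·(J_AC/a)/((J_AC/a)+(J_CB/b)) = 159500 N·m, T_B = 1.720e6 N·m.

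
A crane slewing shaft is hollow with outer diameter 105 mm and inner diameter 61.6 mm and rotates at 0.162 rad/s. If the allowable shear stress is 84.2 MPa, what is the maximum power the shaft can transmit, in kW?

2.73 kW

J = π(d_o⁴ − d_i⁴)/32 = π(0.105⁴ − 0.0616⁴)/32 = 1.052×10^-5 m⁴.
T_max = τ_allow·J/r = 8.42×10^7 × 1.052×10^-5 / 0.0525 = 16870 N·m.
ω = 0.162 rad/s, so P_max = T_max·ω = 2733 W.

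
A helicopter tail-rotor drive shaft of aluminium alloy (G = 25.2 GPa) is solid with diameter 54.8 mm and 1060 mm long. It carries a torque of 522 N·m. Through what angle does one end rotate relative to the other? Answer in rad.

J = πd⁴/32 = π(0.0548)⁴/32 = 8.854×10^-7 m⁴.
θ = T·L/(G·J) = 522.0 × 1.06 / (25.2×10⁹ × 8.854×10^-7) = 0.02480 rad.

0.0248 rad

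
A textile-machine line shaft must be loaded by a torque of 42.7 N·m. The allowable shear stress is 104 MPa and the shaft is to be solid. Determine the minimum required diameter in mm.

For a solid shaft τ_max = 16T/(πd³), so d = (16T/(π τ_allow))^(1/3) = (16·42.70/(π·1.04×10^8))^(1/3) = 0.01279 m.

12.8 mm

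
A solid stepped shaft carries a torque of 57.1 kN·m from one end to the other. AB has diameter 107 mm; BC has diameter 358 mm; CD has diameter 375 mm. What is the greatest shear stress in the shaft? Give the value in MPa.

237 MPa

Under the same torque, τ_max = 16T/(πd³) is largest where d is smallest — segment AB (d = 107 mm).
τ_max = 16·57100/(π·(0.107)³) = 2.374×10^8 Pa.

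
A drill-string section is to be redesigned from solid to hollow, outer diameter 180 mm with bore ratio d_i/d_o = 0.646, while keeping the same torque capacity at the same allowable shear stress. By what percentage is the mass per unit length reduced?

33.8 %

Equal τ_max and T ⇒ the solid shaft needs d_s³ = d_o³(1−k⁴), so d_s = 180·(1−0.646⁴)^(1/3) = 168.9 mm.
Area ratio A_h/A_s = d_o²(1−k²)/d_s² = (1−k²)/(1−k⁴)^(2/3) = 0.6620.
Mass saving = 1 − 0.6620 = 33.8 %.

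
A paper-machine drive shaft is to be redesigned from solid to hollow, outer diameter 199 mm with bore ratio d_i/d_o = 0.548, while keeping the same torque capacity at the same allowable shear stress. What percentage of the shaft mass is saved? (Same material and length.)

Equal τ_max and T ⇒ the solid shaft needs d_s³ = d_o³(1−k⁴), so d_s = 199·(1−0.548⁴)^(1/3) = 192.8 mm.
Area ratio A_h/A_s = d_o²(1−k²)/d_s² = (1−k²)/(1−k⁴)^(2/3) = 0.7452.
Mass saving = 1 − 0.7452 = 25.5 %.

25.5 %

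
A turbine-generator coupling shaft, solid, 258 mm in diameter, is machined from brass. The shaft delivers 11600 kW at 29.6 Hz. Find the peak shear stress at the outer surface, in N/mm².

18.5 N/mm²

ω = 2π·29.6 = 186.0 rad/s, so T = P/ω = 11600×10³ / 186.0 = 62370 N·m.
J = πd⁴/32 = π(0.258)⁴/32 = 4.350×10^-4 m⁴.
τ_max = T·r/J = 62370 × 0.129 / 4.350×10^-4 = 1.850×10^7 Pa.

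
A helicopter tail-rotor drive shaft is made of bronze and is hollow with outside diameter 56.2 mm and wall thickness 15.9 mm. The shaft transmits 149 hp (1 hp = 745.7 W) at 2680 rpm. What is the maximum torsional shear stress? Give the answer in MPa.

11.8 MPa

ω = 2π·2680/60 = 280.6 rad/s, so T = P/ω = 149×745.7 / 280.6 = 395.9 N·m.
J = π(d_o⁴ − d_i⁴)/32 = π(0.0562⁴ − 0.0244⁴)/32 = 9.446×10^-7 m⁴.
τ_max = T·r/J = 395.9 × 0.0281 / 9.446×10^-7 = 1.178×10^7 Pa.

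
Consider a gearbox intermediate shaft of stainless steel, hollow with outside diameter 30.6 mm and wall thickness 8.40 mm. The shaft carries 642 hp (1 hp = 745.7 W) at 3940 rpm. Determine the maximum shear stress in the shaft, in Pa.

ω = 2π·3940/60 = 412.6 rad/s, so T = P/ω = 642×745.7 / 412.6 = 1160 N·m.
J = π(d_o⁴ − d_i⁴)/32 = π(0.0306⁴ − 0.0138⁴)/32 = 8.252×10^-8 m⁴.
τ_max = T·r/J = 1160 × 0.0153 / 8.252×10^-8 = 2.151×10^8 Pa.

2.15e8 Pa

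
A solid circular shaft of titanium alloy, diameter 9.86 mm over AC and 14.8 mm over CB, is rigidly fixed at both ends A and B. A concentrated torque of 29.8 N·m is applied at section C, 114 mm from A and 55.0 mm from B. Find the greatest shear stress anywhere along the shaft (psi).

Compatibility: T_A·a/J_AC = T_B·b/J_CB with T_A + T_B = T₀.
J_AC = 9.28×10^-10 m⁴, J_CB = 4.71×10^-9 m⁴, so T_A = T₀·(J_AC/a)/((J_AC/a)+(J_CB/b)) = 2.586 N·m, T_B = 27.21 N·m.
τ in each portion: τ_AC = 1.37×10^7 Pa, τ_CB = 4.28×10^7 Pa; maximum is in CB.
τ_max = T_CB·r/J = 27.21·0.00740/4.71×10^-9 = 4.275×10^7 Pa.

6200 psi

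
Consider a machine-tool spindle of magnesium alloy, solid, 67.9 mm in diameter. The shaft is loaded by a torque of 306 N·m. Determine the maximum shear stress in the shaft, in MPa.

4.98 MPa

J = πd⁴/32 = π(0.0679)⁴/32 = 2.087×10^-6 m⁴.
τ_max = T·r/J = 306.0 × 0.0340 / 2.087×10^-6 = 4.978×10^6 Pa.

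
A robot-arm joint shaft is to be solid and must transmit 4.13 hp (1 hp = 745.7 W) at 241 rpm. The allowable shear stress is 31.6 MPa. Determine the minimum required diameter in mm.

ω = 2π·241/60 = 25.24 rad/s, so T = P/ω = 4.13×745.7 / 25.24 = 122.0 N·m.
For a solid shaft τ_max = 16T/(πd³), so d = (16T/(π τ_allow))^(1/3) = (16·122.0/(π·3.16×10^7))^(1/3) = 0.02699 m.

27.0 mm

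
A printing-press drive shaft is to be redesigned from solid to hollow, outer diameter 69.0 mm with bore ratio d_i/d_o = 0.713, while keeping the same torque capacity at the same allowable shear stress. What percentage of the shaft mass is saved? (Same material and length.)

Equal τ_max and T ⇒ the solid shaft needs d_s³ = d_o³(1−k⁴), so d_s = 69.0·(1−0.713⁴)^(1/3) = 62.45 mm.
Area ratio A_h/A_s = d_o²(1−k²)/d_s² = (1−k²)/(1−k⁴)^(2/3) = 0.6001.
Mass saving = 1 − 0.6001 = 40.0 %.

40.0 %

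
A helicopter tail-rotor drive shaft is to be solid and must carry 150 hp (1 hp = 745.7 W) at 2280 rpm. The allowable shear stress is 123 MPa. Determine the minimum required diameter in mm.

26.9 mm

ω = 2π·2280/60 = 238.8 rad/s, so T = P/ω = 150×745.7 / 238.8 = 468.5 N·m.
For a solid shaft τ_max = 16T/(πd³), so d = (16T/(π τ_allow))^(1/3) = (16·468.5/(π·1.23×10^8))^(1/3) = 0.02687 m.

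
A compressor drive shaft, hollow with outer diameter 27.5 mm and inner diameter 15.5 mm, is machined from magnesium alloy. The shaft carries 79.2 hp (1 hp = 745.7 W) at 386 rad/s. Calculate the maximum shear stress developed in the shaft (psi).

ω = 386 rad/s, so T = P/ω = 79.2×745.7 / 386.0 = 153.0 N·m.
J = π(d_o⁴ − d_i⁴)/32 = π(0.0275⁴ − 0.0155⁴)/32 = 5.048×10^-8 m⁴.
τ_max = T·r/J = 153.0 × 0.0138 / 5.048×10^-8 = 4.168×10^7 Pa.

6040 psi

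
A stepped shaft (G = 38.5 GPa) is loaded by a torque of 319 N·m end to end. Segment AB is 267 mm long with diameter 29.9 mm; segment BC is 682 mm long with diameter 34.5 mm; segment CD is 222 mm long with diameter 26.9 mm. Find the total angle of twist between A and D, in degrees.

5.99°

J_AB = π(0.0299)⁴/32 = 7.85×10^-8 m⁴; J_BC = π(0.0345)⁴/32 = 1.39×10^-7 m⁴; J_CD = π(0.0269)⁴/32 = 5.14×10^-8 m⁴.
θ = (T/G)·Σ L_i/J_i = (319.0/38.5×10⁹)·(0.267/7.85×10^-8 + 0.682/1.39×10^-7 + 0.222/5.14×10^-8) = 0.1046 rad.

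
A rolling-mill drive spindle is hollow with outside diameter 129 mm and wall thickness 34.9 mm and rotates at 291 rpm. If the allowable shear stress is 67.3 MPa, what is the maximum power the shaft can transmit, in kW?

826 kW

J = π(d_o⁴ − d_i⁴)/32 = π(0.129⁴ − 0.0592⁴)/32 = 2.598×10^-5 m⁴.
T_max = τ_allow·J/r = 6.73×10^7 × 2.598×10^-5 / 0.0645 = 27110 N·m.
ω = 2π·291/60 = 30.47 rad/s, so P_max = T_max·ω = 8.261×10^5 W.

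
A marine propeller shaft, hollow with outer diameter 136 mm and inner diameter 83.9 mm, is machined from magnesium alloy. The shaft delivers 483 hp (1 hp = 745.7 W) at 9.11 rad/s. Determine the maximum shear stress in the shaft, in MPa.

ω = 9.11 rad/s, so T = P/ω = 483×745.7 / 9.110 = 39540 N·m.
J = π(d_o⁴ − d_i⁴)/32 = π(0.136⁴ − 0.0839⁴)/32 = 2.872×10^-5 m⁴.
τ_max = T·r/J = 39540 × 0.0680 / 2.872×10^-5 = 9.361×10^7 Pa.

93.6 MPa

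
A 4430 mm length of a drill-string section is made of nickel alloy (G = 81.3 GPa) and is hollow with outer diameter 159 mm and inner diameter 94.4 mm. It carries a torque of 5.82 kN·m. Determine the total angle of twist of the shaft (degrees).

0.331°

J = π(d_o⁴ − d_i⁴)/32 = π(0.159⁴ − 0.0944⁴)/32 = 5.495×10^-5 m⁴.
θ = T·L/(G·J) = 5820 × 4.43 / (81.3×10⁹ × 5.495×10^-5) = 5.771×10^-3 rad.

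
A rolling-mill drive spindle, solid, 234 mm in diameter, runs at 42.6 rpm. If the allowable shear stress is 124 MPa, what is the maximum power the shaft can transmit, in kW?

J = πd⁴/32 = π(0.234)⁴/32 = 2.943×10^-4 m⁴.
T_max = τ_allow·J/r = 1.24×10^8 × 2.943×10^-4 / 0.117 = 312000 N·m.
ω = 2π·42.6/60 = 4.461 rad/s, so P_max = T_max·ω = 1.392×10^6 W.

1390 kW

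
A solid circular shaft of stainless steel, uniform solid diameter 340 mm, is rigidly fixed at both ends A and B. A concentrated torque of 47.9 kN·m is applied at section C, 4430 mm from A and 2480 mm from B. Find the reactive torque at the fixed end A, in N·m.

17200 N·m

With uniform GJ and both ends fixed, compatibility θ_AC = θ_CB gives T_A·a = T_B·b, together with T_A + T_B = T₀.
T_A = T₀·b/(a+b) = 47900·2480/6910 = 17190 N·m; T_B = 30710 N·m.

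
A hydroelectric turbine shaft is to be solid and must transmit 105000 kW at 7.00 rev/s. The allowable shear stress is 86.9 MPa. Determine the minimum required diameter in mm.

519 mm

ω = 2π·7.00 = 43.98 rad/s, so T = P/ω = 105000×10³ / 43.98 = 2.387e6 N·m.
For a solid shaft τ_max = 16T/(πd³), so d = (16T/(π τ_allow))^(1/3) = (16·2.387e6/(π·8.69×10^7))^(1/3) = 0.5191 m.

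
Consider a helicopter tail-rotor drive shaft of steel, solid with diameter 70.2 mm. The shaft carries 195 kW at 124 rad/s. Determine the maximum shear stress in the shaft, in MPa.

ω = 124 rad/s, so T = P/ω = 195×10³ / 124.0 = 1573 N·m.
J = πd⁴/32 = π(0.0702)⁴/32 = 2.384×10^-6 m⁴.
τ_max = T·r/J = 1573 × 0.0351 / 2.384×10^-6 = 2.315×10^7 Pa.

23.2 MPa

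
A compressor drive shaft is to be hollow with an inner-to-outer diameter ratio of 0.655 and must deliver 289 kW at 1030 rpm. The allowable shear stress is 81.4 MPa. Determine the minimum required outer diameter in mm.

59.0 mm

ω = 2π·1030/60 = 107.9 rad/s, so T = P/ω = 289×10³ / 107.9 = 2679 N·m.
For a hollow shaft with d_i/d_o = 0.655: τ_max = 16T/(π d_o³ (1−k⁴)), so d_o = [16T/(π τ_allow (1−k⁴))]^(1/3) = [16·2679/(π·8.14×10^7·0.8159)]^(1/3) = 0.05901 m.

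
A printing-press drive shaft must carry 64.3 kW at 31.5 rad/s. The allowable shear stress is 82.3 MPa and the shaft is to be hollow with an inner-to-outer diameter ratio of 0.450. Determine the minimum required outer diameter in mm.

ω = 31.5 rad/s, so T = P/ω = 64.3×10³ / 31.50 = 2041 N·m.
For a hollow shaft with d_i/d_o = 0.450: τ_max = 16T/(π d_o³ (1−k⁴)), so d_o = [16T/(π τ_allow (1−k⁴))]^(1/3) = [16·2041/(π·8.23×10^7·0.9590)]^(1/3) = 0.05088 m.

50.9 mm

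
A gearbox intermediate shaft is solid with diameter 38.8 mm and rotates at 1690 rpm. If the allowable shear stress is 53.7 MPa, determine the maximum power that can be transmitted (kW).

109 kW

J = πd⁴/32 = π(0.0388)⁴/32 = 2.225×10^-7 m⁴.
T_max = τ_allow·J/r = 5.37×10^7 × 2.225×10^-7 / 0.0194 = 615.9 N·m.
ω = 2π·1690/60 = 177.0 rad/s, so P_max = T_max·ω = 1.090×10^5 W.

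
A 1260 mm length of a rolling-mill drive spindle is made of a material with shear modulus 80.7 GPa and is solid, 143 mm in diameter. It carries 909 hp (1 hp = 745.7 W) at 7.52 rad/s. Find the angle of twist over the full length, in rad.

0.0343 rad

ω = 7.52 rad/s, so T = P/ω = 909×745.7 / 7.520 = 90140 N·m.
J = πd⁴/32 = π(0.143)⁴/32 = 4.105×10^-5 m⁴.
θ = T·L/(G·J) = 90140 × 1.26 / (80.7×10⁹ × 4.105×10^-5) = 0.03428 rad.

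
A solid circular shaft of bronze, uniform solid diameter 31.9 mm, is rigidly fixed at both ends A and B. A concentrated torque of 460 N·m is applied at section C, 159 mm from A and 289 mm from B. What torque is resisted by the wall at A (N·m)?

With uniform GJ and both ends fixed, compatibility θ_AC = θ_CB gives T_A·a = T_B·b, together with T_A + T_B = T₀.
T_A = T₀·b/(a+b) = 460.0·289/448.0 = 296.7 N·m; T_B = 163.3 N·m.

297 N·m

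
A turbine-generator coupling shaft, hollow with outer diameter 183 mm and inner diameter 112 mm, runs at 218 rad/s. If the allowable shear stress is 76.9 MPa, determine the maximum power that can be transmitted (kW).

17300 kW

J = π(d_o⁴ − d_i⁴)/32 = π(0.183⁴ − 0.112⁴)/32 = 9.466×10^-5 m⁴.
T_max = τ_allow·J/r = 7.69×10^7 × 9.466×10^-5 / 0.0915 = 79550 N·m.
ω = 218 rad/s, so P_max = T_max·ω = 1.734×10^7 W.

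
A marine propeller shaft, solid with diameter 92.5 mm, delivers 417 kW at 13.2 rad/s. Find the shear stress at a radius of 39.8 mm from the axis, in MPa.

175 MPa

ω = 13.2 rad/s, so T = P/ω = 417×10³ / 13.20 = 31590 N·m.
J = πd⁴/32 = π(0.0925)⁴/32 = 7.187×10^-6 m⁴.
Shear stress varies linearly with radius: τ = T·r/J = 31590 × 0.0398 / 7.187×10^-6 = 1.749×10^8 Pa.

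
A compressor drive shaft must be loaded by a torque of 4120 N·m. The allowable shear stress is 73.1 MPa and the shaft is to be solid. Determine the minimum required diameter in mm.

66.0 mm

For a solid shaft τ_max = 16T/(πd³), so d = (16T/(π τ_allow))^(1/3) = (16·4120/(π·7.31×10^7))^(1/3) = 0.06597 m.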